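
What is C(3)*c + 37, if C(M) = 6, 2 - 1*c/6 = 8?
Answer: -179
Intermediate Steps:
c = -36 (c = 12 - 6*8 = 12 - 48 = -36)
C(3)*c + 37 = 6*(-36) + 37 = -216 + 37 = -179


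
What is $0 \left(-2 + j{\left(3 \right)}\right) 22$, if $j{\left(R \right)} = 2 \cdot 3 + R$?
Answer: $0$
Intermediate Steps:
$j{\left(R \right)} = 6 + R$
$0 \left(-2 + j{\left(3 \right)}\right) 22 = 0 \left(-2 + \left(6 + 3\right)\right) 22 = 0 \left(-2 + 9\right) 22 = 0 \cdot 7 \cdot 22 = 0 \cdot 154 = 0$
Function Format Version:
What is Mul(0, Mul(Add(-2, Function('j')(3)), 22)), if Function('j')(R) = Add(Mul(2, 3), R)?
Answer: 0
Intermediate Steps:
Function('j')(R) = Add(6, R)
Mul(0, Mul(Add(-2, Function('j')(3)), 22)) = Mul(0, Mul(Add(-2, Add(6, 3)), 22)) = Mul(0, Mul(Add(-2, 9), 22)) = Mul(0, Mul(7, 22)) = Mul(0, 154) = 0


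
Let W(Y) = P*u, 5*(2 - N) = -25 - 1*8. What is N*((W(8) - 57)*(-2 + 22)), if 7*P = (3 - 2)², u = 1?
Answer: -68456/7 ≈ -9779.4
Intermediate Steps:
N = 43/5 (N = 2 - (-25 - 1*8)/5 = 2 - (-25 - 8)/5 = 2 - ⅕*(-33) = 2 + 33/5 = 43/5 ≈ 8.6000)
P = ⅐ (P = (3 - 2)²/7 = (⅐)*1² = (⅐)*1 = ⅐ ≈ 0.14286)
W(Y) = ⅐ (W(Y) = (⅐)*1 = ⅐)
N*((W(8) - 57)*(-2 + 22)) = 43*((⅐ - 57)*(-2 + 22))/5 = 43*(-398/7*20)/5 = (43/5)*(-7960/7) = -68456/7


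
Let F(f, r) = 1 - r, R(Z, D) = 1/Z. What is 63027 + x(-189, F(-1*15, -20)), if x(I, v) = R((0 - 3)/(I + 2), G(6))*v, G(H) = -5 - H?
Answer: 64336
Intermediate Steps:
x(I, v) = v*(-⅔ - I/3) (x(I, v) = v/(((0 - 3)/(I + 2))) = v/((-3/(2 + I))) = (-⅔ - I/3)*v = v*(-⅔ - I/3))
63027 + x(-189, F(-1*15, -20)) = 63027 - (1 - 1*(-20))*(2 - 189)/3 = 63027 - ⅓*(1 + 20)*(-187) = 63027 - ⅓*21*(-187) = 63027 + 1309 = 64336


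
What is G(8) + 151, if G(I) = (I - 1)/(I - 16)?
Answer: 1201/8 ≈ 150.13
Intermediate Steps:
G(I) = (-1 + I)/(-16 + I)
G(8) + 151 = (-1 + 8)/(-16 + 8) + 151 = 7/(-8) + 151 = -1/8*7 + 151 = -7/8 + 151 = 1201/8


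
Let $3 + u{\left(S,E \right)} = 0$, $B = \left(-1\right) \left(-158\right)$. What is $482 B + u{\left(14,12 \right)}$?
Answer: $76153$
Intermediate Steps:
$B = 158$
$u{\left(S,E \right)} = -3$ ($u{\left(S,E \right)} = -3 + 0 = -3$)
$482 B + u{\left(14,12 \right)} = 482 \cdot 158 - 3 = 76156 - 3 = 76153$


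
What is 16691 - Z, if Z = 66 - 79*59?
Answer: 21286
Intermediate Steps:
Z = -4595 (Z = 66 - 4661 = -4595)
16691 - Z = 16691 - 1*(-4595) = 16691 + 4595 = 21286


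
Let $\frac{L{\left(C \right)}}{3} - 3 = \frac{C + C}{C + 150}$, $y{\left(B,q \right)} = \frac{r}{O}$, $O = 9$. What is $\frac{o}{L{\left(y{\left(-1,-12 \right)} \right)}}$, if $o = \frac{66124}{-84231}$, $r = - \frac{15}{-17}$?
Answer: $- \frac{101235844}{1161124335} \approx -0.087188$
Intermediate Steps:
$r = \frac{15}{17}$ ($r = \left(-15\right) \left(- \frac{1}{17}\right) = \frac{15}{17} \approx 0.88235$)
$y{\left(B,q \right)} = \frac{5}{51}$ ($y{\left(B,q \right)} = \frac{15}{17 \cdot 9} = \frac{15}{17} \cdot \frac{1}{9} = \frac{5}{51}$)
$o = - \frac{66124}{84231}$ ($o = 66124 \left(- \frac{1}{84231}\right) = - \frac{66124}{84231} \approx -0.78503$)
$L{\left(C \right)} = 9 + \frac{6 C}{150 + C}$ ($L{\left(C \right)} = 9 + 3 \frac{C + C}{C + 150} = 9 + 3 \frac{2 C}{150 + C} = 9 + \frac{6 C}{150 + C}$)
$\frac{o}{L{\left(y{\left(-1,-12 \right)} \right)}} = - \frac{66124}{84231 \frac{15 \left(90 + \frac{5}{51}\right)}{150 + \frac{5}{51}}} = - \frac{66124}{84231 \cdot 15 \frac{1}{\frac{7655}{51}} \cdot \frac{4595}{51}} = - \frac{66124}{84231 \cdot 15 \cdot \frac{51}{7655} \cdot \frac{4595}{51}} = - \frac{66124}{84231 \cdot \frac{13785}{1531}} = \left(- \frac{66124}{84231}\right) \frac{1531}{13785} = - \frac{101235844}{1161124335}$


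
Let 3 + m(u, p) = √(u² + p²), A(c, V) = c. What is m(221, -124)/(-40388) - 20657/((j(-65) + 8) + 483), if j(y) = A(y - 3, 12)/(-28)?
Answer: -2920027025/69750076 - √64217/40388 ≈ -41.870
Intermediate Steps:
j(y) = 3/28 - y/28 (j(y) = (y - 3)/(-28) = (-3 + y)*(-1/28) = 3/28 - y/28)
m(u, p) = -3 + √(p² + u²) (m(u, p) = -3 + √(u² + p²) = -3 + √(p² + u²))
m(221, -124)/(-40388) - 20657/((j(-65) + 8) + 483) = (-3 + √((-124)² + 221²))/(-40388) - 20657/(((3/28 - 1/28*(-65)) + 8) + 483) = (-3 + √(15376 + 48841))*(-1/40388) - 20657/(((3/28 + 65/28) + 8) + 483) = (-3 + √64217)*(-1/40388) - 20657/((17/7 + 8) + 483) = (3/40388 - √64217/40388) - 20657/(73/7 + 483) = (3/40388 - √64217/40388) - 20657/3454/7 = (3/40388 - √64217/40388) - 20657*7/3454 = (3/40388 - √64217/40388) - 144599/3454 = -2920027025/69750076 - √64217/40388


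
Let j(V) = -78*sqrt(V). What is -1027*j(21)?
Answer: 80106*sqrt(21) ≈ 3.6709e+5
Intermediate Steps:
-1027*j(21) = -(-80106)*sqrt(21) = 80106*sqrt(21)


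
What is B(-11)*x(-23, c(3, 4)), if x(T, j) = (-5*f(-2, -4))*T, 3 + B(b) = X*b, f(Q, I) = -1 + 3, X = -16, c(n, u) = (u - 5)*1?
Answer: 39790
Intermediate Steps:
c(n, u) = -5 + u (c(n, u) = (-5 + u)*1 = -5 + u)
f(Q, I) = 2
B(b) = -3 - 16*b
x(T, j) = -10*T (x(T, j) = (-5*2)*T = -10*T)
B(-11)*x(-23, c(3, 4)) = (-3 - 16*(-11))*(-10*(-23)) = (-3 + 176)*230 = 173*230 = 39790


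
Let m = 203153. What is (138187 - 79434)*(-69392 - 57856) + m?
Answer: -7475998591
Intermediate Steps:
(138187 - 79434)*(-69392 - 57856) + m = (138187 - 79434)*(-69392 - 57856) + 203153 = 58753*(-127248) + 203153 = -7476201744 + 203153 = -7475998591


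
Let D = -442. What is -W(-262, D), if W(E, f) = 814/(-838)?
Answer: 407/419 ≈ 0.97136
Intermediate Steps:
W(E, f) = -407/419 (W(E, f) = 814*(-1/838) = -407/419)
-W(-262, D) = -1*(-407/419) = 407/419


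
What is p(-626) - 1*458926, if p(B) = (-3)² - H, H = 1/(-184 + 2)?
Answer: -83522893/182 ≈ -4.5892e+5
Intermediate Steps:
H = -1/182 (H = 1/(-182) = -1/182 ≈ -0.0054945)
p(B) = 1639/182 (p(B) = (-3)² - 1*(-1/182) = 9 + 1/182 = 1639/182)
p(-626) - 1*458926 = 1639/182 - 1*458926 = 1639/182 - 458926 = -83522893/182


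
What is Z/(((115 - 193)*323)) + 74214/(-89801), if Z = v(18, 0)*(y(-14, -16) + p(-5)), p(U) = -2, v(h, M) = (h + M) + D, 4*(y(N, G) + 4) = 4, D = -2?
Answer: -931281718/1131223197 ≈ -0.82325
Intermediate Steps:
y(N, G) = -3 (y(N, G) = -4 + (¼)*4 = -4 + 1 = -3)
v(h, M) = -2 + M + h (v(h, M) = (h + M) - 2 = (M + h) - 2 = -2 + M + h)
Z = -80 (Z = (-2 + 0 + 18)*(-3 - 2) = 16*(-5) = -80)
Z/(((115 - 193)*323)) + 74214/(-89801) = -80*1/(323*(115 - 193)) + 74214/(-89801) = -80/((-78*323)) + 74214*(-1/89801) = -80/(-25194) - 74214/89801 = -80*(-1/25194) - 74214/89801 = 40/12597 - 74214/89801 = -931281718/1131223197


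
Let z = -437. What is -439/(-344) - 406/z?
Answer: 331507/150328 ≈ 2.2052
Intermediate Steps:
-439/(-344) - 406/z = -439/(-344) - 406/(-437) = -439*(-1/344) - 406*(-1/437) = 439/344 + 406/437 = 331507/150328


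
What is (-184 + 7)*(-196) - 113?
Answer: 34579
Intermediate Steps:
(-184 + 7)*(-196) - 113 = -177*(-196) - 113 = 34692 - 113 = 34579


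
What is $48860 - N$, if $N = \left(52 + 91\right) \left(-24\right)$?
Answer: $52292$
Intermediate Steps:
$N = -3432$ ($N = 143 \left(-24\right) = -3432$)
$48860 - N = 48860 - -3432 = 48860 + 3432 = 52292$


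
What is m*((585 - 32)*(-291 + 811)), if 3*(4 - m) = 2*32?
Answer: -14953120/3 ≈ -4.9844e+6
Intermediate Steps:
m = -52/3 (m = 4 - 2*32/3 = 4 - ⅓*64 = 4 - 64/3 = -52/3 ≈ -17.333)
m*((585 - 32)*(-291 + 811)) = -52*(585 - 32)*(-291 + 811)/3 = -28756*520/3 = -52/3*287560 = -14953120/3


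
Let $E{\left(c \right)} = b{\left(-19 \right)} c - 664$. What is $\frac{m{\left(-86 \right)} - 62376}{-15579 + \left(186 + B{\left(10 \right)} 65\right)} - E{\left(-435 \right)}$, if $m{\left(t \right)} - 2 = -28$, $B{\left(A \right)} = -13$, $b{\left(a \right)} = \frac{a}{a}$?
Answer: $\frac{8953982}{8119} \approx 1102.8$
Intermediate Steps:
$b{\left(a \right)} = 1$
$m{\left(t \right)} = -26$ ($m{\left(t \right)} = 2 - 28 = -26$)
$E{\left(c \right)} = -664 + c$ ($E{\left(c \right)} = 1 c - 664 = c - 664 = -664 + c$)
$\frac{m{\left(-86 \right)} - 62376}{-15579 + \left(186 + B{\left(10 \right)} 65\right)} - E{\left(-435 \right)} = \frac{-26 - 62376}{-15579 + \left(186 - 845\right)} - \left(-664 - 435\right) = - \frac{62402}{-15579 + \left(186 - 845\right)} - -1099 = - \frac{62402}{-15579 - 659} + 1099 = - \frac{62402}{-16238} + 1099 = \left(-62402\right) \left(- \frac{1}{16238}\right) + 1099 = \frac{31201}{8119} + 1099 = \frac{8953982}{8119}$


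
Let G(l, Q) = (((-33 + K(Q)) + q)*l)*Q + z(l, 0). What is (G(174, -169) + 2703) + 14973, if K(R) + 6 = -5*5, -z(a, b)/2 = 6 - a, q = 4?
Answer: 1782372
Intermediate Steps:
z(a, b) = -12 + 2*a (z(a, b) = -2*(6 - a) = -12 + 2*a)
K(R) = -31 (K(R) = -6 - 5*5 = -6 - 25 = -31)
G(l, Q) = -12 + 2*l - 60*Q*l (G(l, Q) = (((-33 - 31) + 4)*l)*Q + (-12 + 2*l) = ((-64 + 4)*l)*Q + (-12 + 2*l) = (-60*l)*Q + (-12 + 2*l) = -60*Q*l + (-12 + 2*l) = -12 + 2*l - 60*Q*l)
(G(174, -169) + 2703) + 14973 = ((-12 + 2*174 - 60*(-169)*174) + 2703) + 14973 = ((-12 + 348 + 1764360) + 2703) + 14973 = (1764696 + 2703) + 14973 = 1767399 + 14973 = 1782372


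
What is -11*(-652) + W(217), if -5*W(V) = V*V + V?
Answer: -11446/5 ≈ -2289.2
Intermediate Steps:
W(V) = -V/5 - V²/5 (W(V) = -(V*V + V)/5 = -(V² + V)/5 = -(V + V²)/5 = -V/5 - V²/5)
-11*(-652) + W(217) = -11*(-652) - ⅕*217*(1 + 217) = 7172 - ⅕*217*218 = 7172 - 47306/5 = -11446/5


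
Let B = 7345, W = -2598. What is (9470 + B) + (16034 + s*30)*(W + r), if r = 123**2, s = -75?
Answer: 172744119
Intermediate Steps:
r = 15129
(9470 + B) + (16034 + s*30)*(W + r) = (9470 + 7345) + (16034 - 75*30)*(-2598 + 15129) = 16815 + (16034 - 2250)*12531 = 16815 + 13784*12531 = 16815 + 172727304 = 172744119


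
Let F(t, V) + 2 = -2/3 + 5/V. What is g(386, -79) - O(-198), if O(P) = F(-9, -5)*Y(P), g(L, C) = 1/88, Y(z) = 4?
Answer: 3875/264 ≈ 14.678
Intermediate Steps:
g(L, C) = 1/88
F(t, V) = -8/3 + 5/V (F(t, V) = -2 + (-2/3 + 5/V) = -2 + (-2*⅓ + 5/V) = -2 + (-⅔ + 5/V) = -8/3 + 5/V)
O(P) = -44/3 (O(P) = (-8/3 + 5/(-5))*4 = (-8/3 + 5*(-⅕))*4 = (-8/3 - 1)*4 = -11/3*4 = -44/3)
g(386, -79) - O(-198) = 1/88 - 1*(-44/3) = 1/88 + 44/3 = 3875/264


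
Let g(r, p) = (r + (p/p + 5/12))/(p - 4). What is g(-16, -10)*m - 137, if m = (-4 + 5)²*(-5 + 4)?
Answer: -3313/24 ≈ -138.04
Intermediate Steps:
m = -1 (m = 1²*(-1) = 1*(-1) = -1)
g(r, p) = (17/12 + r)/(-4 + p) (g(r, p) = (r + (1 + 5*(1/12)))/(-4 + p) = (r + (1 + 5/12))/(-4 + p) = (r + 17/12)/(-4 + p) = (17/12 + r)/(-4 + p))
g(-16, -10)*m - 137 = ((17/12 - 16)/(-4 - 10))*(-1) - 137 = (-175/12/(-14))*(-1) - 137 = -1/14*(-175/12)*(-1) - 137 = (25/24)*(-1) - 137 = -25/24 - 137 = -3313/24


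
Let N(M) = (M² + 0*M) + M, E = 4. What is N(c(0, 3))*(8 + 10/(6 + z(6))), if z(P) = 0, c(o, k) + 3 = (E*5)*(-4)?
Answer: 197374/3 ≈ 65791.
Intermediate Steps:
c(o, k) = -83 (c(o, k) = -3 + (4*5)*(-4) = -3 + 20*(-4) = -3 - 80 = -83)
N(M) = M + M² (N(M) = (M² + 0) + M = M² + M = M + M²)
N(c(0, 3))*(8 + 10/(6 + z(6))) = (-83*(1 - 83))*(8 + 10/(6 + 0)) = (-83*(-82))*(8 + 10/6) = 6806*(8 + 10*(⅙)) = 6806*(8 + 5/3) = 6806*(29/3) = 197374/3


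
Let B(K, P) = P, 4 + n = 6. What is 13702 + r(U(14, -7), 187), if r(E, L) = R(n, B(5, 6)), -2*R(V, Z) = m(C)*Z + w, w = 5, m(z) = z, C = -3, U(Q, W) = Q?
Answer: 27417/2 ≈ 13709.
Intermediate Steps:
n = 2 (n = -4 + 6 = 2)
R(V, Z) = -5/2 + 3*Z/2 (R(V, Z) = -(-3*Z + 5)/2 = -(5 - 3*Z)/2 = -5/2 + 3*Z/2)
r(E, L) = 13/2 (r(E, L) = -5/2 + (3/2)*6 = -5/2 + 9 = 13/2)
13702 + r(U(14, -7), 187) = 13702 + 13/2 = 27417/2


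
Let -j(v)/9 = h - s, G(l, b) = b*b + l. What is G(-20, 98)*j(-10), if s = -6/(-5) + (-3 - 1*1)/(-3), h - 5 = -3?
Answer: 230016/5 ≈ 46003.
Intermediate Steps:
h = 2 (h = 5 - 3 = 2)
s = 38/15 (s = -6*(-1/5) + (-3 - 1)*(-1/3) = 6/5 - 4*(-1/3) = 6/5 + 4/3 = 38/15 ≈ 2.5333)
G(l, b) = l + b**2 (G(l, b) = b**2 + l = l + b**2)
j(v) = 24/5 (j(v) = -9*(2 - 1*38/15) = -9*(2 - 38/15) = -9*(-8/15) = 24/5)
G(-20, 98)*j(-10) = (-20 + 98**2)*(24/5) = (-20 + 9604)*(24/5) = 9584*(24/5) = 230016/5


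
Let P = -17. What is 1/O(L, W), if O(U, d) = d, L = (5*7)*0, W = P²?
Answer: 1/289 ≈ 0.0034602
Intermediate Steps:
W = 289 (W = (-17)² = 289)
L = 0 (L = 35*0 = 0)
1/O(L, W) = 1/289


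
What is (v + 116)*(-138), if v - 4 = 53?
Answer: -23874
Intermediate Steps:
v = 57 (v = 4 + 53 = 57)
(v + 116)*(-138) = (57 + 116)*(-138) = 173*(-138) = -23874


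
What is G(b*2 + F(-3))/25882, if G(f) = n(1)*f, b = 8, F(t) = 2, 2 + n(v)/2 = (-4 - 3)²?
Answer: 846/12941 ≈ 0.065374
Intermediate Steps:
n(v) = 94 (n(v) = -4 + 2*(-4 - 3)² = -4 + 2*(-7)² = -4 + 2*49 = -4 + 98 = 94)
G(f) = 94*f
G(b*2 + F(-3))/25882 = (94*(8*2 + 2))/25882 = (94*(16 + 2))*(1/25882) = (94*18)*(1/25882) = 1692*(1/25882) = 846/12941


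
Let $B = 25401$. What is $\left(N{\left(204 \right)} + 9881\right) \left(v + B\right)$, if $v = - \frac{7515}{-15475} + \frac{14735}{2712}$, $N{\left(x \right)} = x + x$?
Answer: $\frac{2194196443353689}{8393640} \approx 2.6141 \cdot 10^{8}$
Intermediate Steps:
$N{\left(x \right)} = 2 x$
$v = \frac{49680961}{8393640}$ ($v = \left(-7515\right) \left(- \frac{1}{15475}\right) + 14735 \cdot \frac{1}{2712} = \frac{1503}{3095} + \frac{14735}{2712} = \frac{49680961}{8393640} \approx 5.9189$)
$\left(N{\left(204 \right)} + 9881\right) \left(v + B\right) = \left(2 \cdot 204 + 9881\right) \left(\frac{49680961}{8393640} + 25401\right) = \left(408 + 9881\right) \frac{213256530601}{8393640} = 10289 \cdot \frac{213256530601}{8393640} = \frac{2194196443353689}{8393640}$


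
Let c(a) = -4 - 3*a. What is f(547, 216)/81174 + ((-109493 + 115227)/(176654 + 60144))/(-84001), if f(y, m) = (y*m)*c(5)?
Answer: -3721139257904695/134554487784071 ≈ -27.655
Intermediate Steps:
c(a) = -4 - 3*a
f(y, m) = -19*m*y (f(y, m) = (y*m)*(-4 - 3*5) = (m*y)*(-4 - 15) = (m*y)*(-19) = -19*m*y)
f(547, 216)/81174 + ((-109493 + 115227)/(176654 + 60144))/(-84001) = -19*216*547/81174 + ((-109493 + 115227)/(176654 + 60144))/(-84001) = -2244888*1/81174 + (5734/236798)*(-1/84001) = -374148/13529 + (5734*(1/236798))*(-1/84001) = -374148/13529 + (2867/118399)*(-1/84001) = -374148/13529 - 2867/9945634399 = -3721139257904695/134554487784071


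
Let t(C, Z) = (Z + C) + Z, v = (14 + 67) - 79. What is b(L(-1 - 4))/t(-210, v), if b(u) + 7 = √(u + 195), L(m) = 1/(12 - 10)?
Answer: 7/206 - √782/412 ≈ -0.033894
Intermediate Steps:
v = 2 (v = 81 - 79 = 2)
t(C, Z) = C + 2*Z (t(C, Z) = (C + Z) + Z = C + 2*Z)
L(m) = ½ (L(m) = 1/2 = ½)
b(u) = -7 + √(195 + u) (b(u) = -7 + √(u + 195) = -7 + √(195 + u))
b(L(-1 - 4))/t(-210, v) = (-7 + √(195 + ½))/(-210 + 2*2) = (-7 + √(391/2))/(-210 + 4) = (-7 + √782/2)/(-206) = (-7 + √782/2)*(-1/206) = 7/206 - √782/412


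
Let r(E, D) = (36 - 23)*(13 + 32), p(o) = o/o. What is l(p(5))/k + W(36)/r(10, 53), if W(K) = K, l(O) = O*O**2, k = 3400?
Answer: 2733/44200 ≈ 0.061833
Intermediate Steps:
p(o) = 1
l(O) = O**3
r(E, D) = 585 (r(E, D) = 13*45 = 585)
l(p(5))/k + W(36)/r(10, 53) = 1**3/3400 + 36/585 = 1*(1/3400) + 36*(1/585) = 1/3400 + 4/65 = 2733/44200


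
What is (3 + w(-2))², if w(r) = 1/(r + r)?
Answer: 121/16 ≈ 7.5625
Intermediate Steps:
w(r) = 1/(2*r)
(3 + w(-2))² = (3 + (½)/(-2))² = (3 + (½)*(-½))² = (3 - ¼)² = (11/4)² = 121/16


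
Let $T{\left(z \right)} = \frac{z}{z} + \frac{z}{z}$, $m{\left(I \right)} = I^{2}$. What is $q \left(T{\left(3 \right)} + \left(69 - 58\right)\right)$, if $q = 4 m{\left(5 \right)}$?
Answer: $1300$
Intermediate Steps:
$T{\left(z \right)} = 2$ ($T{\left(z \right)} = 1 + 1 = 2$)
$q = 100$ ($q = 4 \cdot 5^{2} = 4 \cdot 25 = 100$)
$q \left(T{\left(3 \right)} + \left(69 - 58\right)\right) = 100 \left(2 + \left(69 - 58\right)\right) = 100 \left(2 + 11\right) = 100 \cdot 13 = 1300$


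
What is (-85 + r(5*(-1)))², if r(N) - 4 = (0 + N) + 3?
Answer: 6889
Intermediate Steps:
r(N) = 7 + N (r(N) = 4 + ((0 + N) + 3) = 4 + (N + 3) = 4 + (3 + N) = 7 + N)
(-85 + r(5*(-1)))² = (-85 + (7 + 5*(-1)))² = (-85 + (7 - 5))² = (-85 + 2)² = (-83)² = 6889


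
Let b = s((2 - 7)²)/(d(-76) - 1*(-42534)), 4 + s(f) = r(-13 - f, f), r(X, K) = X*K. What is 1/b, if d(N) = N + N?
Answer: -21191/477 ≈ -44.426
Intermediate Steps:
d(N) = 2*N
r(X, K) = K*X
s(f) = -4 + f*(-13 - f)
b = -477/21191 (b = (-4 - (2 - 7)²*(13 + (2 - 7)²))/(2*(-76) - 1*(-42534)) = (-4 - 1*(-5)²*(13 + (-5)²))/(-152 + 42534) = (-4 - 1*25*(13 + 25))/42382 = (-4 - 1*25*38)*(1/42382) = (-4 - 950)*(1/42382) = -954*1/42382 = -477/21191 ≈ -0.022510)
1/b = 1/(-477/21191) = -21191/477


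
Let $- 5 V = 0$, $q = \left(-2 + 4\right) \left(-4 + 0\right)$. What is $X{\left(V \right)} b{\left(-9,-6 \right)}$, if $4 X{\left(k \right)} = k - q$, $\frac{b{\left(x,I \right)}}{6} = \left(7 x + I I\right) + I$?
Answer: $-396$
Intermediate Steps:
$q = -8$ ($q = 2 \left(-4\right) = -8$)
$b{\left(x,I \right)} = 6 I + 6 I^{2} + 42 x$ ($b{\left(x,I \right)} = 6 \left(\left(7 x + I I\right) + I\right) = 6 \left(\left(7 x + I^{2}\right) + I\right) = 6 \left(\left(I^{2} + 7 x\right) + I\right) = 6 \left(I + I^{2} + 7 x\right) = 6 I + 6 I^{2} + 42 x$)
$V = 0$ ($V = \left(- \frac{1}{5}\right) 0 = 0$)
$X{\left(k \right)} = 2 + \frac{k}{4}$ ($X{\left(k \right)} = \frac{k - -8}{4} = \frac{k + 8}{4} = \frac{8 + k}{4} = 2 + \frac{k}{4}$)
$X{\left(V \right)} b{\left(-9,-6 \right)} = \left(2 + \frac{1}{4} \cdot 0\right) \left(6 \left(-6\right) + 6 \left(-6\right)^{2} + 42 \left(-9\right)\right) = \left(2 + 0\right) \left(-36 + 6 \cdot 36 - 378\right) = 2 \left(-36 + 216 - 378\right) = 2 \left(-198\right) = -396$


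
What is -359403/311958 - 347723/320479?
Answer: -74552028557/33325329294 ≈ -2.2371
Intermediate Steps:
-359403/311958 - 347723/320479 = -359403*1/311958 - 347723*1/320479 = -119801/103986 - 347723/320479 = -74552028557/33325329294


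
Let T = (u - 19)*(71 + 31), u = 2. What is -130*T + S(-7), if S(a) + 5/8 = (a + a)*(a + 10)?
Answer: 1803019/8 ≈ 2.2538e+5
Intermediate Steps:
T = -1734 (T = (2 - 19)*(71 + 31) = -17*102 = -1734)
S(a) = -5/8 + 2*a*(10 + a) (S(a) = -5/8 + (a + a)*(a + 10) = -5/8 + (2*a)*(10 + a) = -5/8 + 2*a*(10 + a))
-130*T + S(-7) = -130*(-1734) + (-5/8 + 2*(-7)**2 + 20*(-7)) = 225420 + (-5/8 + 2*49 - 140) = 225420 + (-5/8 + 98 - 140) = 225420 - 341/8 = 1803019/8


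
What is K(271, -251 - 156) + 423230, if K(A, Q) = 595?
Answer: 423825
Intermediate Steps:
K(271, -251 - 156) + 423230 = 595 + 423230 = 423825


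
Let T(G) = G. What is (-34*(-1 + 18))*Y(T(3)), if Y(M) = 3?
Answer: -1734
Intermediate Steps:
(-34*(-1 + 18))*Y(T(3)) = -34*(-1 + 18)*3 = -34*17*3 = -578*3 = -1734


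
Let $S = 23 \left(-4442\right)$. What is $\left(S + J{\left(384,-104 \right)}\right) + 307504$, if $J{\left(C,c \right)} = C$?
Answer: $205722$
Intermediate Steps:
$S = -102166$
$\left(S + J{\left(384,-104 \right)}\right) + 307504 = \left(-102166 + 384\right) + 307504 = -101782 + 307504 = 205722$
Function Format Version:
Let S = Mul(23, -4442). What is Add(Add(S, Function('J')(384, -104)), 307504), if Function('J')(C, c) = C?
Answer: 205722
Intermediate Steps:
S = -102166
Add(Add(S, Function('J')(384, -104)), 307504) = Add(Add(-102166, 384), 307504) = Add(-101782, 307504) = 205722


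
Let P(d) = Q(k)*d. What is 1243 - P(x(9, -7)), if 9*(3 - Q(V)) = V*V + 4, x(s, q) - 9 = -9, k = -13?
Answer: 1243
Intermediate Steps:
x(s, q) = 0 (x(s, q) = 9 - 9 = 0)
Q(V) = 23/9 - V²/9 (Q(V) = 3 - (V*V + 4)/9 = 3 - (V² + 4)/9 = 3 - (4 + V²)/9 = 3 + (-4/9 - V²/9) = 23/9 - V²/9)
P(d) = -146*d/9 (P(d) = (23/9 - ⅑*(-13)²)*d = (23/9 - ⅑*169)*d = (23/9 - 169/9)*d = -146*d/9)
1243 - P(x(9, -7)) = 1243 - (-146)*0/9 = 1243 - 1*0 = 1243 + 0 = 1243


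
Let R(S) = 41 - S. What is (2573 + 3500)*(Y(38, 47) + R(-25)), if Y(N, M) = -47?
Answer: 115387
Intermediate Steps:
(2573 + 3500)*(Y(38, 47) + R(-25)) = (2573 + 3500)*(-47 + (41 - 1*(-25))) = 6073*(-47 + (41 + 25)) = 6073*(-47 + 66) = 6073*19 = 115387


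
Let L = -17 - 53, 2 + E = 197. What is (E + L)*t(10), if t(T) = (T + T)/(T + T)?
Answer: 125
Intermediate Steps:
E = 195 (E = -2 + 197 = 195)
t(T) = 1 (t(T) = (2*T)/((2*T)) = (1/(2*T))*(2*T) = 1)
L = -70
(E + L)*t(10) = (195 - 70)*1 = 125*1 = 125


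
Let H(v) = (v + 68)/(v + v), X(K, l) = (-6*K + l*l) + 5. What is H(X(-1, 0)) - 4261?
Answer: -93663/22 ≈ -4257.4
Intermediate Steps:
X(K, l) = 5 + l² - 6*K (X(K, l) = (-6*K + l²) + 5 = (l² - 6*K) + 5 = 5 + l² - 6*K)
H(v) = (68 + v)/(2*v) (H(v) = (68 + v)/((2*v)) = (68 + v)*(1/(2*v)) = (68 + v)/(2*v))
H(X(-1, 0)) - 4261 = (68 + (5 + 0² - 6*(-1)))/(2*(5 + 0² - 6*(-1))) - 4261 = (68 + (5 + 0 + 6))/(2*(5 + 0 + 6)) - 4261 = (½)*(68 + 11)/11 - 4261 = (½)*(1/11)*79 - 4261 = 79/22 - 4261 = -93663/22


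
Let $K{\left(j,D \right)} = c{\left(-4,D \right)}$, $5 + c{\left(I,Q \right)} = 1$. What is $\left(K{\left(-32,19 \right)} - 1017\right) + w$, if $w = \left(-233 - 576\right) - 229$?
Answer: $-2059$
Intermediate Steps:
$w = -1038$ ($w = -809 - 229 = -1038$)
$c{\left(I,Q \right)} = -4$ ($c{\left(I,Q \right)} = -5 + 1 = -4$)
$K{\left(j,D \right)} = -4$
$\left(K{\left(-32,19 \right)} - 1017\right) + w = \left(-4 - 1017\right) - 1038 = -1021 - 1038 = -2059$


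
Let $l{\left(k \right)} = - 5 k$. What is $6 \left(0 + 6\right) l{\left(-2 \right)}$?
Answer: $360$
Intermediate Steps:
$6 \left(0 + 6\right) l{\left(-2 \right)} = 6 \left(0 + 6\right) \left(\left(-5\right) \left(-2\right)\right) = 6 \cdot 6 \cdot 10 = 36 \cdot 10 = 360$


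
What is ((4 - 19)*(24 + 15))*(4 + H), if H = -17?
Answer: 7605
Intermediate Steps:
((4 - 19)*(24 + 15))*(4 + H) = ((4 - 19)*(24 + 15))*(4 - 17) = -15*39*(-13) = -585*(-13) = 7605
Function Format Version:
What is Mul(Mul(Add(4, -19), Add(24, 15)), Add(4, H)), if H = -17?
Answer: 7605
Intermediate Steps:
Mul(Mul(Add(4, -19), Add(24, 15)), Add(4, H)) = Mul(Mul(Add(4, -19), Add(24, 15)), Add(4, -17)) = Mul(Mul(-15, 39), -13) = Mul(-585, -13) = 7605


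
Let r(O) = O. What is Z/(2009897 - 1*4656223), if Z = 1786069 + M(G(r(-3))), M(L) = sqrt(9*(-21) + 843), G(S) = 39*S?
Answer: -1786069/2646326 - sqrt(654)/2646326 ≈ -0.67493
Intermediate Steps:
M(L) = sqrt(654) (M(L) = sqrt(-189 + 843) = sqrt(654))
Z = 1786069 + sqrt(654) ≈ 1.7861e+6
Z/(2009897 - 1*4656223) = (1786069 + sqrt(654))/(2009897 - 1*4656223) = (1786069 + sqrt(654))/(2009897 - 4656223) = (1786069 + sqrt(654))/(-2646326) = (1786069 + sqrt(654))*(-1/2646326) = -1786069/2646326 - sqrt(654)/2646326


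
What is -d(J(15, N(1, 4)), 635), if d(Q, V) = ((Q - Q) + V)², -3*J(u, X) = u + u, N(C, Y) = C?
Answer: -403225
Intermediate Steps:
J(u, X) = -2*u/3 (J(u, X) = -(u + u)/3 = -2*u/3)
d(Q, V) = V² (d(Q, V) = (0 + V)² = V²)
-d(J(15, N(1, 4)), 635) = -1*635² = -1*403225 = -403225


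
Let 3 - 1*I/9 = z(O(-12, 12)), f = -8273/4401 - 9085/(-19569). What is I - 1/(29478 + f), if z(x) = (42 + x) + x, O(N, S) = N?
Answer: -114237787611573/846205621510 ≈ -135.00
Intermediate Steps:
f = -40637084/28707723 (f = -8273*1/4401 - 9085*(-1/19569) = -8273/4401 + 9085/19569 = -40637084/28707723 ≈ -1.4155)
z(x) = 42 + 2*x
I = -135 (I = 27 - 9*(42 + 2*(-12)) = 27 - 9*(42 - 24) = 27 - 9*18 = 27 - 162 = -135)
I - 1/(29478 + f) = -135 - 1/(29478 - 40637084/28707723) = -135 - 1/846205621510/28707723 = -135 - 1*28707723/846205621510 = -135 - 28707723/846205621510 = -114237787611573/846205621510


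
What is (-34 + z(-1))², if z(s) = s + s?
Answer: 1296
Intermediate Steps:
z(s) = 2*s
(-34 + z(-1))² = (-34 + 2*(-1))² = (-34 - 2)² = (-36)² = 1296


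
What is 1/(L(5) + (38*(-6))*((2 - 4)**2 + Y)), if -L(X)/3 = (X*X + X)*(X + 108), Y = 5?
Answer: -1/12222 ≈ -8.1820e-5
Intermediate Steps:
L(X) = -3*(108 + X)*(X + X**2) (L(X) = -3*(X*X + X)*(X + 108) = -3*(X**2 + X)*(108 + X) = -3*(X + X**2)*(108 + X) = -3*(108 + X)*(X + X**2))
1/(L(5) + (38*(-6))*((2 - 4)**2 + Y)) = 1/(-3*5*(108 + 5**2 + 109*5) + (38*(-6))*((2 - 4)**2 + 5)) = 1/(-3*5*(108 + 25 + 545) - 228*((-2)**2 + 5)) = 1/(-3*5*678 - 228*(4 + 5)) = 1/(-10170 - 228*9) = 1/(-10170 - 2052) = 1/(-12222) = -1/12222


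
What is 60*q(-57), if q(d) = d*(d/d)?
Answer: -3420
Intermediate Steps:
q(d) = d (q(d) = d*1 = d)
60*q(-57) = 60*(-57) = -3420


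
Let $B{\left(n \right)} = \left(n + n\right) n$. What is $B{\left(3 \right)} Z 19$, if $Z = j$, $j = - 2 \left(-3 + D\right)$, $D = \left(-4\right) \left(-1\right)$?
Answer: $-684$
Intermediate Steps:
$D = 4$
$B{\left(n \right)} = 2 n^{2}$ ($B{\left(n \right)} = 2 n n = 2 n^{2}$)
$j = -2$ ($j = - 2 \left(-3 + 4\right) = \left(-2\right) 1 = -2$)
$Z = -2$
$B{\left(3 \right)} Z 19 = 2 \cdot 3^{2} \left(-2\right) 19 = 2 \cdot 9 \left(-2\right) 19 = 18 \left(-2\right) 19 = \left(-36\right) 19 = -684$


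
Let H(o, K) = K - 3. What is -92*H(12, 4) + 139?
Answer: 47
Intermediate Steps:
H(o, K) = -3 + K
-92*H(12, 4) + 139 = -92*(-3 + 4) + 139 = -92*1 + 139 = -92 + 139 = 47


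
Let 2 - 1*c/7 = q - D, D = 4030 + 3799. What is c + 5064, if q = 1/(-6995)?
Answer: 418867602/6995 ≈ 59881.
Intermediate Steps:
q = -1/6995 ≈ -0.00014296
D = 7829
c = 383444922/6995 (c = 14 - 7*(-1/6995 - 1*7829) = 14 - 7*(-1/6995 - 7829) = 14 - 7*(-54763856/6995) = 14 + 383346992/6995 = 383444922/6995 ≈ 54817.)
c + 5064 = 383444922/6995 + 5064 = 418867602/6995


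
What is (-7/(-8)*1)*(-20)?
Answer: -35/2 ≈ -17.500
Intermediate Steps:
(-7/(-8)*1)*(-20) = (-7*(-⅛)*1)*(-20) = ((7/8)*1)*(-20) = (7/8)*(-20) = -35/2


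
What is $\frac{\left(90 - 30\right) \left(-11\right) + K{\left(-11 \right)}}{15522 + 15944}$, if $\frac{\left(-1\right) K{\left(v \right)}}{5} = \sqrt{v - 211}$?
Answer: $- \frac{330}{15733} - \frac{5 i \sqrt{222}}{31466} \approx -0.020975 - 0.0023676 i$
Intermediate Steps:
$K{\left(v \right)} = - 5 \sqrt{-211 + v}$ ($K{\left(v \right)} = - 5 \sqrt{v - 211} = - 5 \sqrt{-211 + v}$)
$\frac{\left(90 - 30\right) \left(-11\right) + K{\left(-11 \right)}}{15522 + 15944} = \frac{\left(90 - 30\right) \left(-11\right) - 5 \sqrt{-211 - 11}}{15522 + 15944} = \frac{60 \left(-11\right) - 5 \sqrt{-222}}{31466} = \left(-660 - 5 i \sqrt{222}\right) \frac{1}{31466} = - \frac{330}{15733} - \frac{5 i \sqrt{222}}{31466}$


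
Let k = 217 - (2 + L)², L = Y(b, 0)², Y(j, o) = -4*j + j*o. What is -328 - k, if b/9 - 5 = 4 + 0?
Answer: 11020379939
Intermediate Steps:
b = 81 (b = 45 + 9*(4 + 0) = 45 + 9*4 = 45 + 36 = 81)
L = 104976 (L = (81*(-4 + 0))² = (81*(-4))² = (-324)² = 104976)
k = -11020380267 (k = 217 - (2 + 104976)² = 217 - 1*104978² = 217 - 1*11020380484 = 217 - 11020380484 = -11020380267)
-328 - k = -328 - 1*(-11020380267) = -328 + 11020380267 = 11020379939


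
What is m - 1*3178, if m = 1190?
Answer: -1988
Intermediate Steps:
m - 1*3178 = 1190 - 1*3178 = 1190 - 3178 = -1988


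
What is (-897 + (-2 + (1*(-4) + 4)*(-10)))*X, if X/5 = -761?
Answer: 3420695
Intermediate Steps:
X = -3805 (X = 5*(-761) = -3805)
(-897 + (-2 + (1*(-4) + 4)*(-10)))*X = (-897 + (-2 + (1*(-4) + 4)*(-10)))*(-3805) = (-897 + (-2 + (-4 + 4)*(-10)))*(-3805) = (-897 + (-2 + 0*(-10)))*(-3805) = (-897 + (-2 + 0))*(-3805) = (-897 - 2)*(-3805) = -899*(-3805) = 3420695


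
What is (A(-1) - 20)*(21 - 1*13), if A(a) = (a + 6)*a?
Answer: -200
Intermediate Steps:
A(a) = a*(6 + a) (A(a) = (6 + a)*a = a*(6 + a))
(A(-1) - 20)*(21 - 1*13) = (-(6 - 1) - 20)*(21 - 1*13) = (-1*5 - 20)*(21 - 13) = (-5 - 20)*8 = -25*8 = -200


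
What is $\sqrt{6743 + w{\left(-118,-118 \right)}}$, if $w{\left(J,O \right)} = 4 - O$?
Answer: $\sqrt{6865} \approx 82.855$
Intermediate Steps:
$\sqrt{6743 + w{\left(-118,-118 \right)}} = \sqrt{6743 + \left(4 - -118\right)} = \sqrt{6743 + \left(4 + 118\right)} = \sqrt{6743 + 122} = \sqrt{6865}$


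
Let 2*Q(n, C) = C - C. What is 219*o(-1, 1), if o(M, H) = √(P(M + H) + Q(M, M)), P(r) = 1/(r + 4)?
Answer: 219/2 ≈ 109.50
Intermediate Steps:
P(r) = 1/(4 + r)
Q(n, C) = 0 (Q(n, C) = (C - C)/2 = (½)*0 = 0)
o(M, H) = √(1/(4 + H + M)) (o(M, H) = √(1/(4 + (M + H)) + 0) = √(1/(4 + (H + M)) + 0) = √(1/(4 + H + M) + 0) = √(1/(4 + H + M)))
219*o(-1, 1) = 219*√(1/(4 + 1 - 1)) = 219*√(1/4) = 219*√(¼) = 219*(½) = 219/2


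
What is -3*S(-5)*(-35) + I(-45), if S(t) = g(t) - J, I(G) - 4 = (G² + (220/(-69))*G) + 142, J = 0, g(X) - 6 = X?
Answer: 55648/23 ≈ 2419.5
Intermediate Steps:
g(X) = 6 + X
I(G) = 146 + G² - 220*G/69 (I(G) = 4 + ((G² + (220/(-69))*G) + 142) = 4 + ((G² + (220*(-1/69))*G) + 142) = 4 + ((G² - 220*G/69) + 142) = 4 + (142 + G² - 220*G/69) = 146 + G² - 220*G/69)
S(t) = 6 + t (S(t) = (6 + t) - 1*0 = (6 + t) + 0 = 6 + t)
-3*S(-5)*(-35) + I(-45) = -3*(6 - 5)*(-35) + (146 + (-45)² - 220/69*(-45)) = -3*1*(-35) + (146 + 2025 + 3300/23) = -3*(-35) + 53233/23 = 105 + 53233/23 = 55648/23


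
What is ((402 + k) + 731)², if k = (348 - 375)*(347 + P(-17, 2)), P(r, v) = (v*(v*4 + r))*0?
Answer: 67831696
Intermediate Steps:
P(r, v) = 0 (P(r, v) = (v*(4*v + r))*0 = (v*(r + 4*v))*0 = 0)
k = -9369 (k = (348 - 375)*(347 + 0) = -27*347 = -9369)
((402 + k) + 731)² = ((402 - 9369) + 731)² = (-8967 + 731)² = (-8236)² = 67831696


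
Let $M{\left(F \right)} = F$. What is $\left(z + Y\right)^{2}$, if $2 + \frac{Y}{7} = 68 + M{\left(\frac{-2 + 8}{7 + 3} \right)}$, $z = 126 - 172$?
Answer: $\frac{4414201}{25} \approx 1.7657 \cdot 10^{5}$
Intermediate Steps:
$z = -46$
$Y = \frac{2331}{5}$ ($Y = -14 + 7 \left(68 + \frac{-2 + 8}{7 + 3}\right) = -14 + 7 \left(68 + \frac{6}{10}\right) = -14 + 7 \left(68 + 6 \cdot \frac{1}{10}\right) = -14 + 7 \left(68 + \frac{3}{5}\right) = -14 + 7 \cdot \frac{343}{5} = -14 + \frac{2401}{5} = \frac{2331}{5} \approx 466.2$)
$\left(z + Y\right)^{2} = \left(-46 + \frac{2331}{5}\right)^{2} = \left(\frac{2101}{5}\right)^{2} = \frac{4414201}{25}$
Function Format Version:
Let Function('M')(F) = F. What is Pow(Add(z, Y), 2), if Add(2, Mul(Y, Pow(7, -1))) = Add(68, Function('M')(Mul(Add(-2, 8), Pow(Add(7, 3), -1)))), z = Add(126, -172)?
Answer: Rational(4414201, 25) ≈ 1.7657e+5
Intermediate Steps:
z = -46
Y = Rational(2331, 5) (Y = Add(-14, Mul(7, Add(68, Mul(Add(-2, 8), Pow(Add(7, 3), -1))))) = Add(-14, Mul(7, Add(68, Mul(6, Pow(10, -1))))) = Add(-14, Mul(7, Add(68, Mul(6, Rational(1, 10))))) = Add(-14, Mul(7, Add(68, Rational(3, 5)))) = Add(-14, Mul(7, Rational(343, 5))) = Add(-14, Rational(2401, 5)) = Rational(2331, 5) ≈ 466.20)
Pow(Add(z, Y), 2) = Pow(Add(-46, Rational(2331, 5)), 2) = Pow(Rational(2101, 5), 2) = Rational(4414201, 25)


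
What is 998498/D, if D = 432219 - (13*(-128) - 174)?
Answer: 998498/434057 ≈ 2.3004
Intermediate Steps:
D = 434057 (D = 432219 - (-1664 - 174) = 432219 - 1*(-1838) = 432219 + 1838 = 434057)
998498/D = 998498/434057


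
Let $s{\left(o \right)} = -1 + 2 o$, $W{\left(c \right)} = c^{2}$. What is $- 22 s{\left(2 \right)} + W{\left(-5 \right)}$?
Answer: $-41$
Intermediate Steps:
$- 22 s{\left(2 \right)} + W{\left(-5 \right)} = - 22 \left(-1 + 2 \cdot 2\right) + \left(-5\right)^{2} = - 22 \left(-1 + 4\right) + 25 = \left(-22\right) 3 + 25 = -66 + 25 = -41$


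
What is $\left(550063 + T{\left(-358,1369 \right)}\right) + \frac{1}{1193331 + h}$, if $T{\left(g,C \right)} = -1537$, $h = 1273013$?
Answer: $\frac{1352853808945}{2466344} \approx 5.4853 \cdot 10^{5}$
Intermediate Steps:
$\left(550063 + T{\left(-358,1369 \right)}\right) + \frac{1}{1193331 + h} = \left(550063 - 1537\right) + \frac{1}{1193331 + 1273013} = 548526 + \frac{1}{2466344} = \frac{1352853808945}{2466344}$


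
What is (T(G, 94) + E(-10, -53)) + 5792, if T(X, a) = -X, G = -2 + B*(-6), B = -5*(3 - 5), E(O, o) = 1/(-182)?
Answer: 1065427/182 ≈ 5854.0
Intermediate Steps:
E(O, o) = -1/182
B = 10 (B = -5*(-2) = 10)
G = -62 (G = -2 + 10*(-6) = -2 - 60 = -62)
(T(G, 94) + E(-10, -53)) + 5792 = (-1*(-62) - 1/182) + 5792 = (62 - 1/182) + 5792 = 11283/182 + 5792 = 1065427/182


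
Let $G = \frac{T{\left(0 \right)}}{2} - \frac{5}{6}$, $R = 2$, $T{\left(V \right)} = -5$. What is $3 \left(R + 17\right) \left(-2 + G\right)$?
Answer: $-304$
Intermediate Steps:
$G = - \frac{10}{3}$ ($G = - \frac{5}{2} - \frac{5}{6} = - \frac{10}{3} \approx -3.3333$)
$3 \left(R + 17\right) \left(-2 + G\right) = 3 \left(2 + 17\right) \left(-2 - \frac{10}{3}\right) = 3 \cdot 19 \left(- \frac{16}{3}\right) = 57 \left(- \frac{16}{3}\right) = -304$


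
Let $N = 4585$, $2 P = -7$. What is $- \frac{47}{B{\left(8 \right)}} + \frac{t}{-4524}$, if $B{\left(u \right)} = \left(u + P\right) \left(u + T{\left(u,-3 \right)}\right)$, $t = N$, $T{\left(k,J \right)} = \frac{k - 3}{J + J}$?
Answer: $- \frac{480659}{194532} \approx -2.4708$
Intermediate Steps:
$P = - \frac{7}{2}$ ($P = \frac{1}{2} \left(-7\right) = - \frac{7}{2} \approx -3.5$)
$T{\left(k,J \right)} = \frac{-3 + k}{2 J}$
$t = 4585$
$B{\left(u \right)} = \left(\frac{1}{2} + \frac{5 u}{6}\right) \left(- \frac{7}{2} + u\right)$ ($B{\left(u \right)} = \left(u - \frac{7}{2}\right) \left(u + \frac{-3 + u}{2 \left(-3\right)}\right) = \left(- \frac{7}{2} + u\right) \left(u + \frac{1}{2} \left(- \frac{1}{3}\right) \left(-3 + u\right)\right) = \left(- \frac{7}{2} + u\right) \left(u - \left(- \frac{1}{2} + \frac{u}{6}\right)\right) = \left(- \frac{7}{2} + u\right) \left(\frac{1}{2} + \frac{5 u}{6}\right) = \left(\frac{1}{2} + \frac{5 u}{6}\right) \left(- \frac{7}{2} + u\right)$)
$- \frac{47}{B{\left(8 \right)}} + \frac{t}{-4524} = - \frac{47}{- \frac{7}{4} - \frac{58}{3} + \frac{5 \cdot 8^{2}}{6}} + \frac{4585}{-4524} = - \frac{47}{- \frac{7}{4} - \frac{58}{3} + \frac{5}{6} \cdot 64} + 4585 \left(- \frac{1}{4524}\right) = - \frac{47}{- \frac{7}{4} - \frac{58}{3} + \frac{160}{3}} - \frac{4585}{4524} = - \frac{47}{\frac{129}{4}} - \frac{4585}{4524} = \left(-47\right) \frac{4}{129} - \frac{4585}{4524} = - \frac{188}{129} - \frac{4585}{4524} = - \frac{480659}{194532}$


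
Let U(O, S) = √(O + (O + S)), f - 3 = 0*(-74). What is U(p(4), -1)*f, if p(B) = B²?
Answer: 3*√31 ≈ 16.703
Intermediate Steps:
f = 3 (f = 3 + 0*(-74) = 3 + 0 = 3)
U(O, S) = √(S + 2*O)
U(p(4), -1)*f = √(-1 + 2*4²)*3 = √(-1 + 2*16)*3 = √(-1 + 32)*3 = √31*3 = 3*√31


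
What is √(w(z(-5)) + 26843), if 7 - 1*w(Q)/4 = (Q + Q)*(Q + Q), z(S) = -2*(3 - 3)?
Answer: 13*√159 ≈ 163.92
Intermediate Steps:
z(S) = 0 (z(S) = -2*0 = 0)
w(Q) = 28 - 16*Q² (w(Q) = 28 - 4*(Q + Q)*(Q + Q) = 28 - 4*2*Q*2*Q = 28 - 16*Q²)
√(w(z(-5)) + 26843) = √((28 - 16*0²) + 26843) = √((28 - 16*0) + 26843) = √((28 + 0) + 26843) = √(28 + 26843) = √26871 = 13*√159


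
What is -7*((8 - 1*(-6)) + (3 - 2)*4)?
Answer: -126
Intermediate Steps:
-7*((8 - 1*(-6)) + (3 - 2)*4) = -7*((8 + 6) + 1*4) = -7*(14 + 4) = -7*18 = -126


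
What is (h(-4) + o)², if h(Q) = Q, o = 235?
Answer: 53361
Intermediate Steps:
(h(-4) + o)² = (-4 + 235)² = 231² = 53361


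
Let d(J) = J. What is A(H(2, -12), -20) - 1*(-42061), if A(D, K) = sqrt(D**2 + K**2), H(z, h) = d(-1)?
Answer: 42061 + sqrt(401) ≈ 42081.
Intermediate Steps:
H(z, h) = -1
A(H(2, -12), -20) - 1*(-42061) = sqrt((-1)**2 + (-20)**2) - 1*(-42061) = sqrt(1 + 400) + 42061 = sqrt(401) + 42061 = 42061 + sqrt(401)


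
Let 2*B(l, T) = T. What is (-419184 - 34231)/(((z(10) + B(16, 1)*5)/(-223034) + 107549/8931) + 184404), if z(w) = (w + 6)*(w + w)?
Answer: -138948444565140/56514058902713 ≈ -2.4587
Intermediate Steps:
B(l, T) = T/2
z(w) = 2*w*(6 + w) (z(w) = (6 + w)*(2*w) = 2*w*(6 + w))
(-419184 - 34231)/(((z(10) + B(16, 1)*5)/(-223034) + 107549/8931) + 184404) = (-419184 - 34231)/(((2*10*(6 + 10) + ((1/2)*1)*5)/(-223034) + 107549/8931) + 184404) = -453415/(((2*10*16 + (1/2)*5)*(-1/223034) + 107549*(1/8931)) + 184404) = -453415/(((320 + 5/2)*(-1/223034) + 8273/687) + 184404) = -453415/(((645/2)*(-1/223034) + 8273/687) + 184404) = -453415/((-645/446068 + 8273/687) + 184404) = -453415/(3689877449/306448716 + 184404) = -453415/56514058902713/306448716 = -453415*306448716/56514058902713 = -138948444565140/56514058902713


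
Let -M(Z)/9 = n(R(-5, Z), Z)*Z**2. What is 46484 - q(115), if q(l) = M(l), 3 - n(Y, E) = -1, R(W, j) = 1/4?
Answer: 522584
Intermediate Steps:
R(W, j) = 1/4
n(Y, E) = 4 (n(Y, E) = 3 - 1*(-1) = 3 + 1 = 4)
M(Z) = -36*Z**2
q(l) = -36*l**2
46484 - q(115) = 46484 - (-36)*115**2 = 46484 - (-36)*13225 = 46484 - 1*(-476100) = 46484 + 476100 = 522584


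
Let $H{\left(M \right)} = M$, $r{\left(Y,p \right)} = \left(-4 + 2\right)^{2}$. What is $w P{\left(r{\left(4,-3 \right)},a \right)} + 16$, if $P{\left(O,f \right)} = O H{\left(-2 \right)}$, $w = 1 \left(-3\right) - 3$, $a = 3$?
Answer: $64$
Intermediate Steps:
$r{\left(Y,p \right)} = 4$ ($r{\left(Y,p \right)} = \left(-2\right)^{2} = 4$)
$w = -6$ ($w = -3 - 3 = -6$)
$P{\left(O,f \right)} = - 2 O$ ($P{\left(O,f \right)} = O \left(-2\right) = - 2 O$)
$w P{\left(r{\left(4,-3 \right)},a \right)} + 16 = - 6 \left(\left(-2\right) 4\right) + 16 = \left(-6\right) \left(-8\right) + 16 = 48 + 16 = 64$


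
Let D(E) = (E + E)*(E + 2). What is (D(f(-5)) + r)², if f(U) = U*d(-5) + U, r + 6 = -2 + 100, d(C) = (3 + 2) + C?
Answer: 14884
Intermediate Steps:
d(C) = 5 + C
r = 92 (r = -6 + (-2 + 100) = -6 + 98 = 92)
f(U) = U (f(U) = U*(5 - 5) + U = U*0 + U = 0 + U = U)
D(E) = 2*E*(2 + E) (D(E) = (2*E)*(2 + E) = 2*E*(2 + E))
(D(f(-5)) + r)² = (2*(-5)*(2 - 5) + 92)² = (2*(-5)*(-3) + 92)² = (30 + 92)² = 122² = 14884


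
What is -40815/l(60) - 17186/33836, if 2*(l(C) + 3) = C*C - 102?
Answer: -19597543/820523 ≈ -23.884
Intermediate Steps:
l(C) = -54 + C²/2 (l(C) = -3 + (C*C - 102)/2 = -3 + (C² - 102)/2 = -3 + (-102 + C²)/2 = -3 + (-51 + C²/2) = -54 + C²/2)
-40815/l(60) - 17186/33836 = -40815/(-54 + (½)*60²) - 17186/33836 = -40815/(-54 + (½)*3600) - 17186*1/33836 = -40815/(-54 + 1800) - 8593/16918 = -40815/1746 - 8593/16918 = -40815*1/1746 - 8593/16918 = -4535/194 - 8593/16918 = -19597543/820523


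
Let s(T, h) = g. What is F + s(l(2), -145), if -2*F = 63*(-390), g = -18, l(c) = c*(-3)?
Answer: 12267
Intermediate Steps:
l(c) = -3*c
s(T, h) = -18
F = 12285 (F = -63*(-390)/2 = -½*(-24570) = 12285)
F + s(l(2), -145) = 12285 - 18 = 12267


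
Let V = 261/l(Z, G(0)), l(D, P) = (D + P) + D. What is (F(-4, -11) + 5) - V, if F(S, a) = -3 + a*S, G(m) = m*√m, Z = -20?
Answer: 2101/40 ≈ 52.525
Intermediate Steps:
G(m) = m^(3/2)
F(S, a) = -3 + S*a
l(D, P) = P + 2*D
V = -261/40 (V = 261/(0^(3/2) + 2*(-20)) = 261/(0 - 40) = 261/(-40) = 261*(-1/40) = -261/40 ≈ -6.5250)
(F(-4, -11) + 5) - V = ((-3 - 4*(-11)) + 5) - 1*(-261/40) = ((-3 + 44) + 5) + 261/40 = (41 + 5) + 261/40 = 46 + 261/40 = 2101/40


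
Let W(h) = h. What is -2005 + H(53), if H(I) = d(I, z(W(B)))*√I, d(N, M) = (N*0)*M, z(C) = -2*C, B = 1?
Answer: -2005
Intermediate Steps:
d(N, M) = 0 (d(N, M) = 0*M = 0)
H(I) = 0 (H(I) = 0*√I = 0)
-2005 + H(53) = -2005 + 0 = -2005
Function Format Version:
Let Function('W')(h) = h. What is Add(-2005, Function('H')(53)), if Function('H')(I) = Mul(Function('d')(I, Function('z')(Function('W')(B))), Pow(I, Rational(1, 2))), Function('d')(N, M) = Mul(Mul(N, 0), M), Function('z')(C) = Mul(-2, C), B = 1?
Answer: -2005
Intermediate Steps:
Function('d')(N, M) = 0 (Function('d')(N, M) = Mul(0, M) = 0)
Function('H')(I) = 0 (Function('H')(I) = Mul(0, Pow(I, Rational(1, 2))) = 0)
Add(-2005, Function('H')(53)) = Add(-2005, 0) = -2005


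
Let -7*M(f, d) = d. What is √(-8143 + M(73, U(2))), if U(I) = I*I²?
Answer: I*√399063/7 ≈ 90.245*I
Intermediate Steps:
U(I) = I³
M(f, d) = -d/7
√(-8143 + M(73, U(2))) = √(-8143 - ⅐*2³) = √(-8143 - ⅐*8) = √(-8143 - 8/7) = √(-57009/7) = I*√399063/7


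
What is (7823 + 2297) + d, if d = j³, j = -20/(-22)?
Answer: 13470720/1331 ≈ 10121.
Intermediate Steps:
j = 10/11 (j = -20*(-1/22) = 10/11 ≈ 0.90909)
d = 1000/1331 (d = (10/11)³ = 1000/1331 ≈ 0.75132)
(7823 + 2297) + d = (7823 + 2297) + 1000/1331 = 10120 + 1000/1331 = 13470720/1331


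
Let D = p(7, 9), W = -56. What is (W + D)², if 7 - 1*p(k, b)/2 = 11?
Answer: 4096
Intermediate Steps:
p(k, b) = -8 (p(k, b) = 14 - 2*11 = 14 - 22 = -8)
D = -8
(W + D)² = (-56 - 8)² = (-64)² = 4096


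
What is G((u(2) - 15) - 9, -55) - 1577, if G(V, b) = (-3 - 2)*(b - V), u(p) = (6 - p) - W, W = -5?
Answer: -1377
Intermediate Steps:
u(p) = 11 - p (u(p) = (6 - p) - 1*(-5) = (6 - p) + 5 = 11 - p)
G(V, b) = -5*b + 5*V (G(V, b) = -5*(b - V) = -5*b + 5*V)
G((u(2) - 15) - 9, -55) - 1577 = (-5*(-55) + 5*(((11 - 1*2) - 15) - 9)) - 1577 = (275 + 5*(((11 - 2) - 15) - 9)) - 1577 = (275 + 5*((9 - 15) - 9)) - 1577 = (275 + 5*(-6 - 9)) - 1577 = (275 + 5*(-15)) - 1577 = (275 - 75) - 1577 = 200 - 1577 = -1377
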